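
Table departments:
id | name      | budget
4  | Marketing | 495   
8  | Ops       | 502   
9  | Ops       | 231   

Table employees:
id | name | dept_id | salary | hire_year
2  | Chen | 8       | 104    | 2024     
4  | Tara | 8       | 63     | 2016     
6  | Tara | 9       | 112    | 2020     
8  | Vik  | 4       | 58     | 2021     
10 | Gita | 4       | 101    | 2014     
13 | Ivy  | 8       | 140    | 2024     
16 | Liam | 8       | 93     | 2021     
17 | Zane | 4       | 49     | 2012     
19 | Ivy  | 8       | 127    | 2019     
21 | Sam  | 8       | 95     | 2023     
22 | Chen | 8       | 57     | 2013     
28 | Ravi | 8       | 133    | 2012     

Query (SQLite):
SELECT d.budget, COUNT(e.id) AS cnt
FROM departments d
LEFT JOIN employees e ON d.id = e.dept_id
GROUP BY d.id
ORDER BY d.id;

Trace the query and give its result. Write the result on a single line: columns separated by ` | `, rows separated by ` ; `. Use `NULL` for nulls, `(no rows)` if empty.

LEFT JOIN keeps every departments row; unmatched ones get NULL for employees columns.
Group by departments.id and compute COUNT(e.id). COUNT(col) of an all-NULL group is 0.
  4: ids {8, 10, 17} → COUNT(e.id)=3
  8: ids {2, 4, 13, 16, 19, 21, 22, 28} → COUNT(e.id)=8
  9: ids {6} → COUNT(e.id)=1

495 | 3 ; 502 | 8 ; 231 | 1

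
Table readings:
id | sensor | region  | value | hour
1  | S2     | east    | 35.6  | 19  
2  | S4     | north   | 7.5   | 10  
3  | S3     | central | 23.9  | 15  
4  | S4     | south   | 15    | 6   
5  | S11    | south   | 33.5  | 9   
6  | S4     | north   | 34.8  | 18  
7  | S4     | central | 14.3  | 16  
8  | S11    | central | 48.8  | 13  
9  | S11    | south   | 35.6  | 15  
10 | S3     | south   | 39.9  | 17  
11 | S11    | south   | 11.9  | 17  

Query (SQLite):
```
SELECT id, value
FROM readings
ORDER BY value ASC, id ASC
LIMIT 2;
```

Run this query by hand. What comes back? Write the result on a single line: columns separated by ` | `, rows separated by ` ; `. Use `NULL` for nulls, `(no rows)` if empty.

2 | 7.5 ; 11 | 11.9

Sort by value asc, tiebreak id asc: (7.5, id=2), (11.9, id=11), (14.3, id=7), (15, id=4), (23.9, id=3) …. Take first 2.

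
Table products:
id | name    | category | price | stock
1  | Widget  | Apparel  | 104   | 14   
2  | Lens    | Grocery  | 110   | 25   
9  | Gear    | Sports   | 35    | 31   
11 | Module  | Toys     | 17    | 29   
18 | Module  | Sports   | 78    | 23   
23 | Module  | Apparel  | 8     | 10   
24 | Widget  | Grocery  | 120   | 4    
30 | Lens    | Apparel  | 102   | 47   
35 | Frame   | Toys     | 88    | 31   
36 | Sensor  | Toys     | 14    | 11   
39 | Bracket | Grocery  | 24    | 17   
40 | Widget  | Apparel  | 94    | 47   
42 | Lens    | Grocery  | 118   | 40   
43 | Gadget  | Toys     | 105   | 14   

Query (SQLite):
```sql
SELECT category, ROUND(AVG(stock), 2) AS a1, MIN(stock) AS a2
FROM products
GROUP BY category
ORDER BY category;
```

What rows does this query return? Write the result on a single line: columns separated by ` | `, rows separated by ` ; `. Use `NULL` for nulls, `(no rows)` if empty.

Apparel | 29.5 | 10 ; Grocery | 21.5 | 4 ; Sports | 27 | 23 ; Toys | 21.25 | 11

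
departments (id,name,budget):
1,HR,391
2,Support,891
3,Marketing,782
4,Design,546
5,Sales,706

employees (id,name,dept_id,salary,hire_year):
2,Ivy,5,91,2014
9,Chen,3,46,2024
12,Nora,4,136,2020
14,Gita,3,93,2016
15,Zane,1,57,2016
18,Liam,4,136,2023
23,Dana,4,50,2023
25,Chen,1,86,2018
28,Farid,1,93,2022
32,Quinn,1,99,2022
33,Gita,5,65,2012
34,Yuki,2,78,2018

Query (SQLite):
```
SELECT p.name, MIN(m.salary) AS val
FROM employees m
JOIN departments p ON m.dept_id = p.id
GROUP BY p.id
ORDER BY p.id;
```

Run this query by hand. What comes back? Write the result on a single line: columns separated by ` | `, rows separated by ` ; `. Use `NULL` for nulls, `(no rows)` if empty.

HR | 57 ; Support | 78 ; Marketing | 46 ; Design | 50 ; Sales | 65

Join each employees row to its departments via dept_id.
Group joined rows by departments.id; compute MIN(m.salary) per group.
  1: ids {15, 25, 28, 32} → MIN(m.salary)=57
  2: ids {34} → MIN(m.salary)=78
  3: ids {9, 14} → MIN(m.salary)=46
  4: ids {12, 18, 23} → MIN(m.salary)=50
  5: ids {2, 33} → MIN(m.salary)=65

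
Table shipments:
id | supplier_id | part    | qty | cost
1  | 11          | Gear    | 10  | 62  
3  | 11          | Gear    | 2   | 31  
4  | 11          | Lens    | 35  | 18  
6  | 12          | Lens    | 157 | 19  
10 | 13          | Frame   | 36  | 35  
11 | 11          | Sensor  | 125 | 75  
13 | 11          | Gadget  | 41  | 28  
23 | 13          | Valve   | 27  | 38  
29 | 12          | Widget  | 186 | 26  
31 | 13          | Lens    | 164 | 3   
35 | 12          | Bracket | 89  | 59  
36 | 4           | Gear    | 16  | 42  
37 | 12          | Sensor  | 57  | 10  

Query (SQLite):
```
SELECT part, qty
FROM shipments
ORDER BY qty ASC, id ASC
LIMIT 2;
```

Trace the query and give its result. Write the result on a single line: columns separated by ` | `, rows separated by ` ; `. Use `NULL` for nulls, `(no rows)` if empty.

Gear | 2 ; Gear | 10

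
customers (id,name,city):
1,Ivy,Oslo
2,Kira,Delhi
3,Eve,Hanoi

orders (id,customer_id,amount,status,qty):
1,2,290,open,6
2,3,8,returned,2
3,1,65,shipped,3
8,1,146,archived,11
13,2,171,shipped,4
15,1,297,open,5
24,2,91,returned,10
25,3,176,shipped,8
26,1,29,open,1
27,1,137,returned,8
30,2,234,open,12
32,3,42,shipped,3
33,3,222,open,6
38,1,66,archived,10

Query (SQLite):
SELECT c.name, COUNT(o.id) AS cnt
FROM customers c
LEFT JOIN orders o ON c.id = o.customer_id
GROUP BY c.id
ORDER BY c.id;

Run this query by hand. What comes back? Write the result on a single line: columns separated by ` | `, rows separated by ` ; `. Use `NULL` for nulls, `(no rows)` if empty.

LEFT JOIN keeps every customers row; unmatched ones get NULL for orders columns.
Group by customers.id and compute COUNT(o.id). COUNT(col) of an all-NULL group is 0.
  1: ids {3, 8, 15, 26, 27, 38} → COUNT(o.id)=6
  2: ids {1, 13, 24, 30} → COUNT(o.id)=4
  3: ids {2, 25, 32, 33} → COUNT(o.id)=4

Ivy | 6 ; Kira | 4 ; Eve | 4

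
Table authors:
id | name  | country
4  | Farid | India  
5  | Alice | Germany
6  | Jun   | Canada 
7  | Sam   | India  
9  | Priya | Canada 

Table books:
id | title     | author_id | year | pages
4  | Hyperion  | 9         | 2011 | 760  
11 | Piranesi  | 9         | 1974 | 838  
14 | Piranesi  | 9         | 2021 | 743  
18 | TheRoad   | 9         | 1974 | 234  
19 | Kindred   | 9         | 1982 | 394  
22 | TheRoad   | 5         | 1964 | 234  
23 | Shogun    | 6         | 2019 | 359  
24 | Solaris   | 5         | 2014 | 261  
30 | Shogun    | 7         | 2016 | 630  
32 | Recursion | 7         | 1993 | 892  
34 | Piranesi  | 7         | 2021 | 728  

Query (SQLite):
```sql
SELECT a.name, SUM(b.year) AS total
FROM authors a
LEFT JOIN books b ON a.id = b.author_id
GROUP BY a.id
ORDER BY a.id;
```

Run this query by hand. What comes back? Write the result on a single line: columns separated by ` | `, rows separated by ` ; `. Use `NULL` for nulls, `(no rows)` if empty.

Farid | NULL ; Alice | 3978 ; Jun | 2019 ; Sam | 6030 ; Priya | 9962

LEFT JOIN keeps every authors row; unmatched ones get NULL for books columns.
Group by authors.id and compute SUM(b.year). SUM over an all-NULL group is NULL.
  4: ids {—} → SUM(b.year)=NULL
  5: ids {22, 24} → SUM(b.year)=3978
  6: ids {23} → SUM(b.year)=2019
  7: ids {30, 32, 34} → SUM(b.year)=6030
  9: ids {4, 11, 14, 18, 19} → SUM(b.year)=9962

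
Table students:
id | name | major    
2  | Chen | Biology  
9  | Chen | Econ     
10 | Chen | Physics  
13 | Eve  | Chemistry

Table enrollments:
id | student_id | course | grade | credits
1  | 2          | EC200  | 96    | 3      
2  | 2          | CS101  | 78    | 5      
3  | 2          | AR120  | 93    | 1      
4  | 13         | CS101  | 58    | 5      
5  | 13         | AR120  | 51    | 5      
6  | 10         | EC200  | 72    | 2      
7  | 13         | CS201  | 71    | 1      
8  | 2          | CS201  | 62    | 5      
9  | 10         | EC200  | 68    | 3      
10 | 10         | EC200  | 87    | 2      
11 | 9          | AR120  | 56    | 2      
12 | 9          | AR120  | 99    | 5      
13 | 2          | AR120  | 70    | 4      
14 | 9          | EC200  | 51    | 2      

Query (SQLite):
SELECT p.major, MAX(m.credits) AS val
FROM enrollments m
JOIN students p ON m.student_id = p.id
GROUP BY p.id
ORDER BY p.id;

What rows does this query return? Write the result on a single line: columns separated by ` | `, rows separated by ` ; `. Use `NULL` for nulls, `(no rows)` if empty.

Biology | 5 ; Econ | 5 ; Physics | 3 ; Chemistry | 5

Join each enrollments row to its students via student_id.
Group joined rows by students.id; compute MAX(m.credits) per group.
  2: ids {1, 2, 3, 8, 13} → MAX(m.credits)=5
  9: ids {11, 12, 14} → MAX(m.credits)=5
  10: ids {6, 9, 10} → MAX(m.credits)=3
  13: ids {4, 5, 7} → MAX(m.credits)=5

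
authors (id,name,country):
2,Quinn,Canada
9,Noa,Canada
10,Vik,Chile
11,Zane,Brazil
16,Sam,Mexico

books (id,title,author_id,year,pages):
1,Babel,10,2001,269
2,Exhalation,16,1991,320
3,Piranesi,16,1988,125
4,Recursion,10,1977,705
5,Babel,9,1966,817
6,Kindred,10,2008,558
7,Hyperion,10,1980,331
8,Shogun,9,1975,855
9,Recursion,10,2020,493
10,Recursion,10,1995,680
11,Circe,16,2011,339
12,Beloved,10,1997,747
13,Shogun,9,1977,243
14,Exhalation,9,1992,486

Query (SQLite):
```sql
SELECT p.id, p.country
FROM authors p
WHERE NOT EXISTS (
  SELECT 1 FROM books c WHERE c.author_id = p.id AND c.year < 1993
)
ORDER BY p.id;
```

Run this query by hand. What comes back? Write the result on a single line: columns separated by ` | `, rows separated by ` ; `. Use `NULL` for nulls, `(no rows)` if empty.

For each authors row, check whether any books with matching author_id has year < 1993.
Keep rows where that is false.

2 | Canada ; 11 | Brazil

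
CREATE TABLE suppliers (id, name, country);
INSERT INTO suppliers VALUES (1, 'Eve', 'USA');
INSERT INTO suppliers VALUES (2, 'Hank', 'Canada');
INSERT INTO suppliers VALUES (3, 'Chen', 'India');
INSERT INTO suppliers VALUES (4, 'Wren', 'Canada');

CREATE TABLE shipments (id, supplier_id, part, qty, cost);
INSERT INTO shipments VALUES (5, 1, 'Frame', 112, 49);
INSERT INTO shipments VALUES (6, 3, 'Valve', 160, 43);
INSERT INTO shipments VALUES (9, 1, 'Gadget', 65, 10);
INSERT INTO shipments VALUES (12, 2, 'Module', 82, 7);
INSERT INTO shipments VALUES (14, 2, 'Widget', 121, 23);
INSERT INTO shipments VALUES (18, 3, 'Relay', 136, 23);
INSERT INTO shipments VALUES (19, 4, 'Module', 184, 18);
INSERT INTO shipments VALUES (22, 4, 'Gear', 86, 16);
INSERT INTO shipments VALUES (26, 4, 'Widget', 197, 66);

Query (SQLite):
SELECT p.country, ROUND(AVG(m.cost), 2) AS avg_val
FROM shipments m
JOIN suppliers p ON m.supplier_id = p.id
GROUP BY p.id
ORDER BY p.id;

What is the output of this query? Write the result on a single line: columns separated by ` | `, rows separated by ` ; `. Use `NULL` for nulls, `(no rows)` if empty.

Join each shipments row to its suppliers via supplier_id.
Group joined rows by suppliers.id; compute ROUND(AVG(m.cost), 2) per group.
  1: ids {5, 9} → ROUND(AVG(m.cost), 2)=29.5
  2: ids {12, 14} → ROUND(AVG(m.cost), 2)=15
  3: ids {6, 18} → ROUND(AVG(m.cost), 2)=33
  4: ids {19, 22, 26} → ROUND(AVG(m.cost), 2)=33.33

USA | 29.5 ; Canada | 15 ; India | 33 ; Canada | 33.33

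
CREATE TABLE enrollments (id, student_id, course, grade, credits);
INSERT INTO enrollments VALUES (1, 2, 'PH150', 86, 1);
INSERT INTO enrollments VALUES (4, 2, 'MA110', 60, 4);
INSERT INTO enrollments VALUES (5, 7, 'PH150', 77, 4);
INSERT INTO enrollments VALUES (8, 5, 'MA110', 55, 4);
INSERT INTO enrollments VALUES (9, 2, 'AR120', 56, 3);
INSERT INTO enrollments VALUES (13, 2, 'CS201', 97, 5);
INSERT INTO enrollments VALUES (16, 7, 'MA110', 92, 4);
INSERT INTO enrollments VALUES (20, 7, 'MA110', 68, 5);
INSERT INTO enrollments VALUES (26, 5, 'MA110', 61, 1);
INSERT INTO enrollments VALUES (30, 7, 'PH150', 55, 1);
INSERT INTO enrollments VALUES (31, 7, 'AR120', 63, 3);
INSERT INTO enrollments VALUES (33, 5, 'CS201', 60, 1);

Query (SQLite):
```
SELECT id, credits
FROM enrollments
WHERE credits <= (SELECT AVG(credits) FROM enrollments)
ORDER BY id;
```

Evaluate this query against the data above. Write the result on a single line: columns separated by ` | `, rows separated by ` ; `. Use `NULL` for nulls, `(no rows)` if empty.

1 | 1 ; 9 | 3 ; 26 | 1 ; 30 | 1 ; 31 | 3 ; 33 | 1

Scalar subquery: AVG(credits) over all enrollments rows = 3.0.
Keep rows where credits <= that value.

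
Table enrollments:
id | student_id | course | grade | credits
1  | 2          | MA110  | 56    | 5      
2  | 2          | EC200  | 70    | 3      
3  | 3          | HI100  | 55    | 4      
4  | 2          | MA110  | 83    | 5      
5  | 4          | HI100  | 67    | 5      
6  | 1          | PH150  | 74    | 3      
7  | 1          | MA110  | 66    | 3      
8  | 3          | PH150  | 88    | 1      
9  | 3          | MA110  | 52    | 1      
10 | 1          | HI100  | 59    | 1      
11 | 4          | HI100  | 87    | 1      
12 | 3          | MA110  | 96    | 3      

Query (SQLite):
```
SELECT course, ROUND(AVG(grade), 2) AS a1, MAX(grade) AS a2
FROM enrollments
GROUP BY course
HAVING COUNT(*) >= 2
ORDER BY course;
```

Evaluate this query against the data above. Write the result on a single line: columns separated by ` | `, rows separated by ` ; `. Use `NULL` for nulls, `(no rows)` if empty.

HI100 | 67 | 87 ; MA110 | 70.6 | 96 ; PH150 | 81 | 88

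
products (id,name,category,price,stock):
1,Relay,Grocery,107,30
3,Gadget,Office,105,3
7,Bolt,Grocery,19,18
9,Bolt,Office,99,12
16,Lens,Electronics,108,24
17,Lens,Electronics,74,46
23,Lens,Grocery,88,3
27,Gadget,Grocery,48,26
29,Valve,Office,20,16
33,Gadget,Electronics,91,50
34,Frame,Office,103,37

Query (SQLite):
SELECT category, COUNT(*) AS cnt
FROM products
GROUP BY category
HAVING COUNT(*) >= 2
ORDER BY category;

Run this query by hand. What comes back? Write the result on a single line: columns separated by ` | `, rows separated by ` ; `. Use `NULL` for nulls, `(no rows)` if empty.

Electronics | 3 ; Grocery | 4 ; Office | 4

Partition products by category; compute COUNT(*) within each group.
HAVING: keep groups with count ≥ 2.
  Electronics: ids {16, 17, 33} → COUNT(*)=3
  Grocery: ids {1, 7, 23, 27} → COUNT(*)=4
  Office: ids {3, 9, 29, 34} → COUNT(*)=4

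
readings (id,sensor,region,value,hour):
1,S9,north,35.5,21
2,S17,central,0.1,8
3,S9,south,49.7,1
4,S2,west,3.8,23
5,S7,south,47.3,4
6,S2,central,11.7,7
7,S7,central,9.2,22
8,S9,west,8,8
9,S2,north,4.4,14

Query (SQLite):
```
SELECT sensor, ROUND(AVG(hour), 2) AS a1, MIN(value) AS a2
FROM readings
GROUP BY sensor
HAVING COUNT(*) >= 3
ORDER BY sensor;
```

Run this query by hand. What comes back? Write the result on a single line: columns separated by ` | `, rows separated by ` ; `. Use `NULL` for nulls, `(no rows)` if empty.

Group readings by sensor.
Per group compute: ROUND(AVG(hour), 2), MIN(value).
HAVING: drop groups with fewer than 3 rows.
  S17: ids {2} → ROUND(AVG(hour), 2)=8, MIN(value)=0.1
  S2: ids {4, 6, 9} → ROUND(AVG(hour), 2)=14.67, MIN(value)=3.8
  S7: ids {5, 7} → ROUND(AVG(hour), 2)=13, MIN(value)=9.2
  S9: ids {1, 3, 8} → ROUND(AVG(hour), 2)=10, MIN(value)=8

S2 | 14.67 | 3.8 ; S9 | 10 | 8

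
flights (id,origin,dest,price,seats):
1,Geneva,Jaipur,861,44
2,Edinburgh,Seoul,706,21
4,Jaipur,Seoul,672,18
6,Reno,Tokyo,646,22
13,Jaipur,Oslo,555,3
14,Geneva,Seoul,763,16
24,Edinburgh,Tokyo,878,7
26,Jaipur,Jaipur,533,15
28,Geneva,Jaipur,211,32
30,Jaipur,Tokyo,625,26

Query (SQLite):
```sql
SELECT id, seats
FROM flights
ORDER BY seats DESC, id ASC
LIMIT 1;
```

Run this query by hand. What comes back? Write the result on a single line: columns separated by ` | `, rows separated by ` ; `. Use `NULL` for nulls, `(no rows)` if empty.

1 | 44

Sort by seats desc, tiebreak id asc: (44, id=1), (32, id=28), (26, id=30), (22, id=6) …. Take first 1.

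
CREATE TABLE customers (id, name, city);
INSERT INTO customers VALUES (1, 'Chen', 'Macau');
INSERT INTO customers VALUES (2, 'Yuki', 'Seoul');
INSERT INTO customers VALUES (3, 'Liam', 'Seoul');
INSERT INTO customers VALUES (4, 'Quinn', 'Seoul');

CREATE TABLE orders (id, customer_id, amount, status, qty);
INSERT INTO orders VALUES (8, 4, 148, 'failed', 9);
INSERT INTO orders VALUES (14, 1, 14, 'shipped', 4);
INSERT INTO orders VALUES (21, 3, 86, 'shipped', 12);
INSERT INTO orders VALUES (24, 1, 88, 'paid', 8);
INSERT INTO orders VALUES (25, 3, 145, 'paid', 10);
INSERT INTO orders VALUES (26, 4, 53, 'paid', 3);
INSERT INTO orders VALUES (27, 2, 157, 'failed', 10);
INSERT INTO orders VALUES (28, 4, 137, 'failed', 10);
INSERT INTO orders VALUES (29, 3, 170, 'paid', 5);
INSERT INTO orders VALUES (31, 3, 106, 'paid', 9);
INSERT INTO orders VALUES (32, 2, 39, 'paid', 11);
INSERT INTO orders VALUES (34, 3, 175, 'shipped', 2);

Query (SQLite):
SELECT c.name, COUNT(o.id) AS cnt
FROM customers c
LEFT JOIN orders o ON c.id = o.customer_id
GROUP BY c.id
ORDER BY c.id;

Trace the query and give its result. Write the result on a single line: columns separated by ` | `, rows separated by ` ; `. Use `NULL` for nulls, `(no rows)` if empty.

LEFT JOIN keeps every customers row; unmatched ones get NULL for orders columns.
Group by customers.id and compute COUNT(o.id). COUNT(col) of an all-NULL group is 0.
  1: ids {14, 24} → COUNT(o.id)=2
  2: ids {27, 32} → COUNT(o.id)=2
  3: ids {21, 25, 29, 31, 34} → COUNT(o.id)=5
  4: ids {8, 26, 28} → COUNT(o.id)=3

Chen | 2 ; Yuki | 2 ; Liam | 5 ; Quinn | 3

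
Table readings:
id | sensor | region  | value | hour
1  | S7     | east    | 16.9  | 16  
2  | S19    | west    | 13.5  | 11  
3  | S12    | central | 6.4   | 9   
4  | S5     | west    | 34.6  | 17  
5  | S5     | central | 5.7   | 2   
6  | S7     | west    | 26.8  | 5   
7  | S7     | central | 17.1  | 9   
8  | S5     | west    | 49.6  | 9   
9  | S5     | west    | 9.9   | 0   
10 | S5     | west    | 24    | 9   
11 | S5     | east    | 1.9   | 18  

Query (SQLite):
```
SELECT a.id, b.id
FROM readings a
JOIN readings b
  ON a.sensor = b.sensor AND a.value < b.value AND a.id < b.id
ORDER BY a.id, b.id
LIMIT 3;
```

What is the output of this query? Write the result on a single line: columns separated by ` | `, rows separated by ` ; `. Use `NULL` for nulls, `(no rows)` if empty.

1 | 6 ; 1 | 7 ; 4 | 8

Pairs (a,b) with same sensor, a.value < b.value, a.id < b.id.
sensor groups: S12:{3} S19:{2} S5:{4,5,8,9,10,11} S7:{1,6,7}
Ordered by (a.id, b.id); first 3.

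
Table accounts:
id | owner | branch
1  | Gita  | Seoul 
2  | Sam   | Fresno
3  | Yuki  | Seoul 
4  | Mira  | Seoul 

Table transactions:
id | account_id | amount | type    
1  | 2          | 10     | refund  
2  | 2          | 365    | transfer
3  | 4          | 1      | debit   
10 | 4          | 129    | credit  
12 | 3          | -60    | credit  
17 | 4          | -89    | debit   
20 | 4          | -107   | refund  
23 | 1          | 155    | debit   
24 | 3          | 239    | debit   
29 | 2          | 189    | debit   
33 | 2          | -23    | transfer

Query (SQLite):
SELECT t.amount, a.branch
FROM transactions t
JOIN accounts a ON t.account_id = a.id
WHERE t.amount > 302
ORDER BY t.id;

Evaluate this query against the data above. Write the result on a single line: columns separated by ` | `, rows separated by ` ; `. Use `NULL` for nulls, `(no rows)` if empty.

365 | Fresno

Each transactions row matches the accounts row where account_id = accounts.id.
Then keep rows with t.amount > 302.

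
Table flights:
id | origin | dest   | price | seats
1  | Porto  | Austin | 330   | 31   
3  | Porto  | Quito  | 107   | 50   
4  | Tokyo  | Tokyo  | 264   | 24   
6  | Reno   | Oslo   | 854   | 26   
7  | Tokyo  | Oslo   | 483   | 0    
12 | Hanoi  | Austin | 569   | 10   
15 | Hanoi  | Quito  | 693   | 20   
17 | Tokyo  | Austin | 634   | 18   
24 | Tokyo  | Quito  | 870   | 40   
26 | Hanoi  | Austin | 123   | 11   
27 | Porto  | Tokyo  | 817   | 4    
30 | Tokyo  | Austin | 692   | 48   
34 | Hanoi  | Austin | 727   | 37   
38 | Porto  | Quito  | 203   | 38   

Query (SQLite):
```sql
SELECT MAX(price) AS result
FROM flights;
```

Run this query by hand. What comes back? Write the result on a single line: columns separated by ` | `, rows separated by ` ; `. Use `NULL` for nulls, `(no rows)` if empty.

All price values: [330, 107, 264, 854, 483, 569, 693, 634, 870, 123, 817, 692, 727, 203].
MAX of non-NULL values = 870.

870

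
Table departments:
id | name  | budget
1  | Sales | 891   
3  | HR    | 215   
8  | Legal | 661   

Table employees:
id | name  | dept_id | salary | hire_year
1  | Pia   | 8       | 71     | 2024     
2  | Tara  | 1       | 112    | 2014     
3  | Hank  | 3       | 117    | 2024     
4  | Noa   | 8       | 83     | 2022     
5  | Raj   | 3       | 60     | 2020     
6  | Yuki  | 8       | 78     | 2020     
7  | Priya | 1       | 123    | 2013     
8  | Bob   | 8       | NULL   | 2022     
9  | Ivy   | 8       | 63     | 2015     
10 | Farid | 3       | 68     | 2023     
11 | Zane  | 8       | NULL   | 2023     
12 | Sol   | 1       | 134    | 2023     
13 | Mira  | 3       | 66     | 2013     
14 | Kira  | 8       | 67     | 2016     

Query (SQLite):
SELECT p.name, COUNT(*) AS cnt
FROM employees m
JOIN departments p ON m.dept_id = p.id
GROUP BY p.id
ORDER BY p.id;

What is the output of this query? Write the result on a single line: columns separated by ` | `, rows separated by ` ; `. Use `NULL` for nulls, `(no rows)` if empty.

Sales | 3 ; HR | 4 ; Legal | 7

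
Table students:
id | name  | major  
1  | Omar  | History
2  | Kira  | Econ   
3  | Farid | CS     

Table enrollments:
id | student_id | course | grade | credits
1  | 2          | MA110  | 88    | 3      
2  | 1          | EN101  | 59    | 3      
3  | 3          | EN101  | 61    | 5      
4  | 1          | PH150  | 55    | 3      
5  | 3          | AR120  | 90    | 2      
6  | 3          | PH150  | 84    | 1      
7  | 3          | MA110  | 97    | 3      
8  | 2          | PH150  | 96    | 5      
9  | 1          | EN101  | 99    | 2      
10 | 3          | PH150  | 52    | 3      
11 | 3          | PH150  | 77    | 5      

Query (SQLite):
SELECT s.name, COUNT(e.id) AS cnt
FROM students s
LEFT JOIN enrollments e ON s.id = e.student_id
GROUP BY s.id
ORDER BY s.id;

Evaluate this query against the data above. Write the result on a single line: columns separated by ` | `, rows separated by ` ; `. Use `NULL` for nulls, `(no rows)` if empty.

Omar | 3 ; Kira | 2 ; Farid | 6

LEFT JOIN keeps every students row; unmatched ones get NULL for enrollments columns.
Group by students.id and compute COUNT(e.id). COUNT(col) of an all-NULL group is 0.
  1: ids {2, 4, 9} → COUNT(e.id)=3
  2: ids {1, 8} → COUNT(e.id)=2
  3: ids {3, 5, 6, 7, 10, 11} → COUNT(e.id)=6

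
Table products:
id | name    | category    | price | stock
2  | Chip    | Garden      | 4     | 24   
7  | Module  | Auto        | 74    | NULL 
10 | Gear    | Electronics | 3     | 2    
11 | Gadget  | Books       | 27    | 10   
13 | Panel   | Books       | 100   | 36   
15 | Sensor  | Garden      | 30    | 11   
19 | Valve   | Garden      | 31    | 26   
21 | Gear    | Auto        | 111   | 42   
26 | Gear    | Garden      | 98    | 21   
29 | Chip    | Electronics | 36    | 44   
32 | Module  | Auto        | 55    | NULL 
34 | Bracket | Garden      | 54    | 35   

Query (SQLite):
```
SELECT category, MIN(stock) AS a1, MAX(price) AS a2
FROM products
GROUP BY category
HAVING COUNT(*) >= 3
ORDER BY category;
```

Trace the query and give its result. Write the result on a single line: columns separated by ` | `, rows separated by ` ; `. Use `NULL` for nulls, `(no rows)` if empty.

Auto | 42 | 111 ; Garden | 11 | 98

Group products by category.
Per group compute: MIN(stock), MAX(price).
HAVING: drop groups with fewer than 3 rows.
  Auto: ids {7, 21, 32} → MIN(stock)=42, MAX(price)=111
  Books: ids {11, 13} → MIN(stock)=10, MAX(price)=100
  Electronics: ids {10, 29} → MIN(stock)=2, MAX(price)=36
  Garden: ids {2, 15, 19, 26, 34} → MIN(stock)=11, MAX(price)=98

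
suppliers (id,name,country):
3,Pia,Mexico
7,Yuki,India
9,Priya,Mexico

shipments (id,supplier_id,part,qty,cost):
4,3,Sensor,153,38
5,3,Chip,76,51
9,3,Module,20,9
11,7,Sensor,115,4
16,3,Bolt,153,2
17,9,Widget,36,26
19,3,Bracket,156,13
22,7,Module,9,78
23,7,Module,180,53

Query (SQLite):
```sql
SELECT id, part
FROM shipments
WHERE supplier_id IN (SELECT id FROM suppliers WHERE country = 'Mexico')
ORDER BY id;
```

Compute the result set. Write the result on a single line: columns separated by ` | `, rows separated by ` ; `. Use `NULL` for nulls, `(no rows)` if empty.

Inner query: suppliers.id where country = 'Mexico'.
Outer: keep shipments rows whose supplier_id is in that set.
Inner query → {3, 9}

4 | Sensor ; 5 | Chip ; 9 | Module ; 16 | Bolt ; 17 | Widget ; 19 | Bracket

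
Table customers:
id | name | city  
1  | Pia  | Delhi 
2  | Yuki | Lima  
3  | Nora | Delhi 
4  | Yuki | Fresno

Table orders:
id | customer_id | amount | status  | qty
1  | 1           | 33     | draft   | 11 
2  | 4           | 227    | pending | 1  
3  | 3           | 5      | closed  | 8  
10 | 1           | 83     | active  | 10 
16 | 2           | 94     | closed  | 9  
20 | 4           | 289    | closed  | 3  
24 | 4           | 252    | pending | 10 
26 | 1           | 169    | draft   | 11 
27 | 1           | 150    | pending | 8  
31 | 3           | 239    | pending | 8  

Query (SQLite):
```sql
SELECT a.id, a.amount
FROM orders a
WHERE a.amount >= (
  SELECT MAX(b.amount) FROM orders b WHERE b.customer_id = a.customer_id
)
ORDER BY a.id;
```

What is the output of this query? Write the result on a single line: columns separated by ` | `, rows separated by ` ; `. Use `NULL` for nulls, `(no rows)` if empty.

16 | 94 ; 20 | 289 ; 26 | 169 ; 31 | 239

For each orders row a, compute MAX(amount) over rows sharing a.customer_id.
Keep row a if a.amount >= that per-group MAX.
  customer_id=1: MAX(amount) = 169
  customer_id=2: MAX(amount) = 94
  customer_id=3: MAX(amount) = 239
  customer_id=4: MAX(amount) = 289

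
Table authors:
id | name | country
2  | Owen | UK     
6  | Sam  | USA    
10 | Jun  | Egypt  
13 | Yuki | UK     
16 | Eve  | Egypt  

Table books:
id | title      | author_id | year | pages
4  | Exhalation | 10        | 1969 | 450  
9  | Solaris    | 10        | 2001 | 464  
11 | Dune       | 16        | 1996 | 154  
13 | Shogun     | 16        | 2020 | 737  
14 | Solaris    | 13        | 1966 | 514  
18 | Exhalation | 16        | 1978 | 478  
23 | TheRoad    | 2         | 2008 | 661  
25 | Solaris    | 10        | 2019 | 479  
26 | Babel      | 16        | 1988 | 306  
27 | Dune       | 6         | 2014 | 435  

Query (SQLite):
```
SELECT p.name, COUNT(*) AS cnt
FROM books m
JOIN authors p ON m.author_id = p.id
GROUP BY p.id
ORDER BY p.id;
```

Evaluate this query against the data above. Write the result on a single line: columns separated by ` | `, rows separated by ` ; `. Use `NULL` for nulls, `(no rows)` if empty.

Join each books row to its authors via author_id.
Group joined rows by authors.id; compute COUNT(*) per group.
  2: ids {23} → COUNT(*)=1
  6: ids {27} → COUNT(*)=1
  10: ids {4, 9, 25} → COUNT(*)=3
  13: ids {14} → COUNT(*)=1
  16: ids {11, 13, 18, 26} → COUNT(*)=4

Owen | 1 ; Sam | 1 ; Jun | 3 ; Yuki | 1 ; Eve | 4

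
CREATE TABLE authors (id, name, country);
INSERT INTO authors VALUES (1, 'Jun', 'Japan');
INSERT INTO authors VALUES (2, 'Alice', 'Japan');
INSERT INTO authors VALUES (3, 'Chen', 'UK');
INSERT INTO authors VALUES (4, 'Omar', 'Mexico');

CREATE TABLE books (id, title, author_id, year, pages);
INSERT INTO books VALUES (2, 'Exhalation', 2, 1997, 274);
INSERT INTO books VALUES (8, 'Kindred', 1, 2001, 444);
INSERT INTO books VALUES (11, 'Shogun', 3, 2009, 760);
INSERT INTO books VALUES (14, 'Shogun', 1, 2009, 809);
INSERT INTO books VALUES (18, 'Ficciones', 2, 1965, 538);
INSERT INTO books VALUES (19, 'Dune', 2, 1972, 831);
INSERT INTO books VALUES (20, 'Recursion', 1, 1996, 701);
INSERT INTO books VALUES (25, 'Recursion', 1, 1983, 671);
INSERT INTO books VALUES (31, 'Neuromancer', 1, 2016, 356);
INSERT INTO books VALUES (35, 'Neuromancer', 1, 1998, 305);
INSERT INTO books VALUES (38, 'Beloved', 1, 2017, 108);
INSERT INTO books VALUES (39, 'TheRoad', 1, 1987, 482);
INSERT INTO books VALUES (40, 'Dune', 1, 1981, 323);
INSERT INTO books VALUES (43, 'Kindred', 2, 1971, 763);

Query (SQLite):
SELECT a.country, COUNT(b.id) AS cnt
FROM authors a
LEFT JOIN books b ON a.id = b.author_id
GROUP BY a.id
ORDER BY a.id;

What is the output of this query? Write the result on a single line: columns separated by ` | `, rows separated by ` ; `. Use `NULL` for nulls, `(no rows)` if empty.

Japan | 9 ; Japan | 4 ; UK | 1 ; Mexico | 0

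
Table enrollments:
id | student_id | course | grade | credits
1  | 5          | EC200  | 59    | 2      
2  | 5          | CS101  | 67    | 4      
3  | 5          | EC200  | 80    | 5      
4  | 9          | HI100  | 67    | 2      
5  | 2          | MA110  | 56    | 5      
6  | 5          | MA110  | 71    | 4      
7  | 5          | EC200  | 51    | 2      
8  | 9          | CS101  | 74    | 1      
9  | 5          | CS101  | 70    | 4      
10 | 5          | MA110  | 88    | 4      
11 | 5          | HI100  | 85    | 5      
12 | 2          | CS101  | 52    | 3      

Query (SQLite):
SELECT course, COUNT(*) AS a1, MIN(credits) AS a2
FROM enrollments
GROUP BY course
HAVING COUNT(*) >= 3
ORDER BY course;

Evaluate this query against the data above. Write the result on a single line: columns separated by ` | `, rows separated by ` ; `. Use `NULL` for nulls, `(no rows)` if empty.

CS101 | 4 | 1 ; EC200 | 3 | 2 ; MA110 | 3 | 4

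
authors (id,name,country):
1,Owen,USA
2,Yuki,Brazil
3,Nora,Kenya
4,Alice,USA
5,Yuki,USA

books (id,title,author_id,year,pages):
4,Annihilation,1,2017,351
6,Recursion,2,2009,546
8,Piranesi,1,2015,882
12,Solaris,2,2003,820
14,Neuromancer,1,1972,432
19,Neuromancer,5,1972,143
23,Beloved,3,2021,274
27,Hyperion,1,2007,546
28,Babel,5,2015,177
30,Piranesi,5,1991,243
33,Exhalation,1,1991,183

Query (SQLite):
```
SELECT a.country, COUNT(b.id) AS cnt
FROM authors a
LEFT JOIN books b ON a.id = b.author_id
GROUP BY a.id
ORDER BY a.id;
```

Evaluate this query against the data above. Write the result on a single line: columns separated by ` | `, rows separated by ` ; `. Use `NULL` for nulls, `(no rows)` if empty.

USA | 5 ; Brazil | 2 ; Kenya | 1 ; USA | 0 ; USA | 3

LEFT JOIN keeps every authors row; unmatched ones get NULL for books columns.
Group by authors.id and compute COUNT(b.id). COUNT(col) of an all-NULL group is 0.
  1: ids {4, 8, 14, 27, 33} → COUNT(b.id)=5
  2: ids {6, 12} → COUNT(b.id)=2
  3: ids {23} → COUNT(b.id)=1
  4: ids {—} → COUNT(b.id)=0
  5: ids {19, 28, 30} → COUNT(b.id)=3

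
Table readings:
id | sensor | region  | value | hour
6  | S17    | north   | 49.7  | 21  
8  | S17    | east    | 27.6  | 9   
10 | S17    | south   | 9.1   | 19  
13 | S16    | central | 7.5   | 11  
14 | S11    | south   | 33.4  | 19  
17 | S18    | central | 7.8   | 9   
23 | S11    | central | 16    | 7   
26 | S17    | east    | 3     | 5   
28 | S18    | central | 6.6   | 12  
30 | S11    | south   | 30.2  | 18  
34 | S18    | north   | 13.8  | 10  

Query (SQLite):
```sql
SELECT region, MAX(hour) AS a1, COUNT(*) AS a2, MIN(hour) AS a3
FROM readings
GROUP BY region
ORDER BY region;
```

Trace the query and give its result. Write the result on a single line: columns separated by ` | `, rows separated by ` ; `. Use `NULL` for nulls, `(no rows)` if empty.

Group readings by region.
Per group compute: MAX(hour), COUNT(*), MIN(hour).
  central: ids {13, 17, 23, 28} → MAX(hour)=12, COUNT(*)=4, MIN(hour)=7
  east: ids {8, 26} → MAX(hour)=9, COUNT(*)=2, MIN(hour)=5
  north: ids {6, 34} → MAX(hour)=21, COUNT(*)=2, MIN(hour)=10
  south: ids {10, 14, 30} → MAX(hour)=19, COUNT(*)=3, MIN(hour)=18

central | 12 | 4 | 7 ; east | 9 | 2 | 5 ; north | 21 | 2 | 10 ; south | 19 | 3 | 18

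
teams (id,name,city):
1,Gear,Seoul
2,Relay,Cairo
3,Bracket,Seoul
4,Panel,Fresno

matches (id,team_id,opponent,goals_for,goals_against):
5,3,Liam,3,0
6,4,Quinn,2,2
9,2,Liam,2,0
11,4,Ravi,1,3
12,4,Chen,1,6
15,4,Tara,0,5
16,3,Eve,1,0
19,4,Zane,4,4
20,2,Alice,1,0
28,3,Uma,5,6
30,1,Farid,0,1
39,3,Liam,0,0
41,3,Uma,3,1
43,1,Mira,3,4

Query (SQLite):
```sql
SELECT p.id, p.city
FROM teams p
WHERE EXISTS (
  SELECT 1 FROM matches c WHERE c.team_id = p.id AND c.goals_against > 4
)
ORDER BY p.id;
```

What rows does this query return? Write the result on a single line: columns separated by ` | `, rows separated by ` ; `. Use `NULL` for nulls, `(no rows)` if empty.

3 | Seoul ; 4 | Fresno

For each teams row, check whether any matches with matching team_id has goals_against > 4.
Keep rows where that is true.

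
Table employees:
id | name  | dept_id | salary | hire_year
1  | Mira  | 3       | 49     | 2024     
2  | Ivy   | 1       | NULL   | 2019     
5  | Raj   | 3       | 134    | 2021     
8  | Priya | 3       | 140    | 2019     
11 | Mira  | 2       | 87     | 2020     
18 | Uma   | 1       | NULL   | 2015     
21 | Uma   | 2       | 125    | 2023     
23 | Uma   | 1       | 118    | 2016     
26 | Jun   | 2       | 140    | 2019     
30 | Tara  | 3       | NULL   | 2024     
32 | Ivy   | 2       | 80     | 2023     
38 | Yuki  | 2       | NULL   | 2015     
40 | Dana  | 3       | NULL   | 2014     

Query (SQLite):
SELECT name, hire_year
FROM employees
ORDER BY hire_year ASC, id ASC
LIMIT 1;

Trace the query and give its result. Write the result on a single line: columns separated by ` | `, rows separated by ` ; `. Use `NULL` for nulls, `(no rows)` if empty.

Sort by hire_year asc, tiebreak id asc: (2014, id=40), (2015, id=18), (2015, id=38), (2016, id=23) …. Take first 1.

Dana | 2014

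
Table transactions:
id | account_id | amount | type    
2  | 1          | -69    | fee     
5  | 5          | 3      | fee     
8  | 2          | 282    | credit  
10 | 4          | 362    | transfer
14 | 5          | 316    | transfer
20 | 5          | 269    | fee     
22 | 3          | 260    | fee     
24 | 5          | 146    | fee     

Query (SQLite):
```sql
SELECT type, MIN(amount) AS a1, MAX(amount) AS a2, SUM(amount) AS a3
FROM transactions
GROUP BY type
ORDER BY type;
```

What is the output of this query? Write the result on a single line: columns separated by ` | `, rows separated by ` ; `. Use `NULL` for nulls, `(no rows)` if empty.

Group transactions by type.
Per group compute: MIN(amount), MAX(amount), SUM(amount).
  credit: ids {8} → MIN(amount)=282, MAX(amount)=282, SUM(amount)=282
  fee: ids {2, 5, 20, 22, 24} → MIN(amount)=-69, MAX(amount)=269, SUM(amount)=609
  transfer: ids {10, 14} → MIN(amount)=316, MAX(amount)=362, SUM(amount)=678

credit | 282 | 282 | 282 ; fee | -69 | 269 | 609 ; transfer | 316 | 362 | 678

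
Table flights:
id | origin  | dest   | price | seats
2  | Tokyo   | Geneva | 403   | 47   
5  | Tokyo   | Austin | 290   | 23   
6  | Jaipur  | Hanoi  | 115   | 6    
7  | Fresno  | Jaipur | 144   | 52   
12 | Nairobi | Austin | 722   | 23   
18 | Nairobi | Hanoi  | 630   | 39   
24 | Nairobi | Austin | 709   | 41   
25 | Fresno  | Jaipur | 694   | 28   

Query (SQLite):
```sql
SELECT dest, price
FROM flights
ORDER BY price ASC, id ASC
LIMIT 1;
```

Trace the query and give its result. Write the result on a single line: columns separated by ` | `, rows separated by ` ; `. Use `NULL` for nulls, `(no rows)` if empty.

Hanoi | 115

Sort by price asc, tiebreak id asc: (115, id=6), (144, id=7), (290, id=5), (403, id=2) …. Take first 1.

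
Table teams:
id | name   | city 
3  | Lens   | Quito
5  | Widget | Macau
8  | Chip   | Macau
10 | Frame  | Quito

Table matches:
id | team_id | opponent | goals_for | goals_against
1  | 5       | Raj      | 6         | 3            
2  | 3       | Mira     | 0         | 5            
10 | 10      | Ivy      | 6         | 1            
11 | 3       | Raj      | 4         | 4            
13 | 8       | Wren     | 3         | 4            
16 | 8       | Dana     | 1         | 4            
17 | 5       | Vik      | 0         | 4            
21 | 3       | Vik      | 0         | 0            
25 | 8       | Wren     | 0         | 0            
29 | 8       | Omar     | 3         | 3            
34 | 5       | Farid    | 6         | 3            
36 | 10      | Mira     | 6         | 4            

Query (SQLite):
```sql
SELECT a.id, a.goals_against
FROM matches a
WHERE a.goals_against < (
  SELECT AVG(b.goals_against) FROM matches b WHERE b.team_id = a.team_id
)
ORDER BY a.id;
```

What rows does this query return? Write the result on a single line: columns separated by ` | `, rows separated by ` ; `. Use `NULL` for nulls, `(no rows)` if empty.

1 | 3 ; 10 | 1 ; 21 | 0 ; 25 | 0 ; 34 | 3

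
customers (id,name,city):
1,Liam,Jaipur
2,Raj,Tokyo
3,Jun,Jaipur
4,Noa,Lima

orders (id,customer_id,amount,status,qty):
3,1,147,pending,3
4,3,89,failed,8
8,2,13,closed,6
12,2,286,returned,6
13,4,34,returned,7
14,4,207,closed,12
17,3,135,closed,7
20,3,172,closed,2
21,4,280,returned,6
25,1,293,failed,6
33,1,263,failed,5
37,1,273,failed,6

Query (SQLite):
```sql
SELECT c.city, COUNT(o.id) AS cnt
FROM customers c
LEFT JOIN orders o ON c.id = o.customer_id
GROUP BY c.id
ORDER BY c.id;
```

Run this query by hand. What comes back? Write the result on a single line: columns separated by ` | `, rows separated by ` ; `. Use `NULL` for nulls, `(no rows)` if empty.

Jaipur | 4 ; Tokyo | 2 ; Jaipur | 3 ; Lima | 3

LEFT JOIN keeps every customers row; unmatched ones get NULL for orders columns.
Group by customers.id and compute COUNT(o.id). COUNT(col) of an all-NULL group is 0.
  1: ids {3, 25, 33, 37} → COUNT(o.id)=4
  2: ids {8, 12} → COUNT(o.id)=2
  3: ids {4, 17, 20} → COUNT(o.id)=3
  4: ids {13, 14, 21} → COUNT(o.id)=3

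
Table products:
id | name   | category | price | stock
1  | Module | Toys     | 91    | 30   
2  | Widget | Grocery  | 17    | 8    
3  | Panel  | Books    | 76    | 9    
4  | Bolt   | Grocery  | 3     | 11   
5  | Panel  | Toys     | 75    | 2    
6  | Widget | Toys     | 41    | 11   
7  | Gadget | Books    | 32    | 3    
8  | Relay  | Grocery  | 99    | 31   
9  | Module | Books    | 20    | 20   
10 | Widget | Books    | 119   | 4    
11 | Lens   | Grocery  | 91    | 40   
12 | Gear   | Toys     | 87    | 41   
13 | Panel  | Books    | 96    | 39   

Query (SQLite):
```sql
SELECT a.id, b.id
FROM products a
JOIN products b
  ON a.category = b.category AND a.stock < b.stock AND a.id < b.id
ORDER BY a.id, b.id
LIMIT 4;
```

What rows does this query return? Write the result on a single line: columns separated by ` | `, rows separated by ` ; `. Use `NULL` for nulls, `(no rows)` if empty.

Pairs (a,b) with same category, a.stock < b.stock, a.id < b.id.
category groups: Books:{3,7,9,10,13} Grocery:{2,4,8,11} Toys:{1,5,6,12}
Ordered by (a.id, b.id); first 4.

1 | 12 ; 2 | 4 ; 2 | 8 ; 2 | 11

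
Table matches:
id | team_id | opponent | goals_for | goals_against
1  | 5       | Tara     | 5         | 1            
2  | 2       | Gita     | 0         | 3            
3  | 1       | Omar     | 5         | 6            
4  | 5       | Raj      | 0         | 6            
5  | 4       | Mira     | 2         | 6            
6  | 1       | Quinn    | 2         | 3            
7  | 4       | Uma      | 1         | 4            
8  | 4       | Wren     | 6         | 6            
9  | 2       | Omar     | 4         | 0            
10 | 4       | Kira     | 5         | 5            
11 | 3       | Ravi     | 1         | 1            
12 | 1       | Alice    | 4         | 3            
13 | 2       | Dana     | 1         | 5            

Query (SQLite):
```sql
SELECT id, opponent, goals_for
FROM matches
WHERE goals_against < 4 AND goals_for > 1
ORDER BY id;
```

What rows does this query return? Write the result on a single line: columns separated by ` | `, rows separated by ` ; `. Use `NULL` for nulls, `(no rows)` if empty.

1 | Tara | 5 ; 6 | Quinn | 2 ; 9 | Omar | 4 ; 12 | Alice | 4

goals_against < 4: ids {1, 2, 6, 9, 11, 12}
goals_for > 1: ids {1, 3, 5, 6, 8, 9, 10, 12}
Combine with AND.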